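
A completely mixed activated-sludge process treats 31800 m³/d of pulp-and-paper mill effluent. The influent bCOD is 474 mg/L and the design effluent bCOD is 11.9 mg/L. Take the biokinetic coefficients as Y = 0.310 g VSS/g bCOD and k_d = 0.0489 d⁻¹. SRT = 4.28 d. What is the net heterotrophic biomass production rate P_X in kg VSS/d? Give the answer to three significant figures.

The observed yield is Y_obs = Y/(1 + k_d·θ_c) = 0.310 / (1 + 0.0489 × 4.28) = 0.310 / 1.209 = 0.2563 g VSS per g bCOD removed.
Mass of bCOD removed per day: Q(S₀ − S) = 31800 × 462.1 g/m³ = 14695 kg/d.
Net biomass production P_X = Y_obs × Q·(S₀ − S) = 0.2563 × 14695 = 3767 kg VSS/d.

P_X ≈ 3770 kg VSS/d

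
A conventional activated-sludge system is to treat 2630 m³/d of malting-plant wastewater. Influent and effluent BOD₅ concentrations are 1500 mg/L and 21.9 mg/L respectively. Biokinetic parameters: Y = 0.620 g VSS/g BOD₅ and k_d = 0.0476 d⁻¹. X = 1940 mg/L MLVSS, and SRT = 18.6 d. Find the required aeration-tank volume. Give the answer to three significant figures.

V ≈ 12300 m³

Rearranging the biomass balance for a CMAS with decay, V = Y·Q·ΔS·θ_c / [X·(1+k_d θ_c)] = 0.620 × 2630 × (1500 − 21.9) × 18.6 / [1940 × (1 + 0.0476 × 18.6)] = 4.48×10^7 / 3658 = 12257 m³.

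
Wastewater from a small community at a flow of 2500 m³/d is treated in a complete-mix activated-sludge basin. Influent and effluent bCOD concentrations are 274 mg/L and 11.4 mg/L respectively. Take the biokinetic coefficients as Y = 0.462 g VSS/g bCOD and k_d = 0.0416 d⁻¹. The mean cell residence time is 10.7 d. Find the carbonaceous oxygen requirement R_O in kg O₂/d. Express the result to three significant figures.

Y_obs = Y / (1 + k_d θ_c) = 0.462 / (1 + 0.0416 × 10.7) = 0.462 / 1.445 = 0.3197.
ΔS = 274 − 11.4 = 262.6 mg/L, so the substrate removal rate is 2500 × 262.6/1000 = 656.5 kg bCOD/d.
Biomass synthesised: P_X = Y_obs × 656.5 = 209.9 kg VSS/d.
Carbonaceous O₂ demand = substrate oxidised − cell-mass equivalent = 656.5 − 1.42 × 209.9 = 358.5 kg O₂/d.

R_O ≈ 358 kg O₂/d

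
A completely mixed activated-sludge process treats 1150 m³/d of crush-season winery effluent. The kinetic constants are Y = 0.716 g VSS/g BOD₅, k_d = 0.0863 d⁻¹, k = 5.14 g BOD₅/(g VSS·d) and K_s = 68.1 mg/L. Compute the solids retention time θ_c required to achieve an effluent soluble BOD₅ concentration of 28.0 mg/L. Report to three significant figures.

θ_c ≈ 1.01 d

At the target effluent, Y k S/(K_s+S) = 0.716×5.14×28.0/96.10 = 1.072 d⁻¹.
Then 1/θ_c = μ − k_d = 1.072 − 0.0863 = 0.9860 d⁻¹, giving θ_c = 1.014 d.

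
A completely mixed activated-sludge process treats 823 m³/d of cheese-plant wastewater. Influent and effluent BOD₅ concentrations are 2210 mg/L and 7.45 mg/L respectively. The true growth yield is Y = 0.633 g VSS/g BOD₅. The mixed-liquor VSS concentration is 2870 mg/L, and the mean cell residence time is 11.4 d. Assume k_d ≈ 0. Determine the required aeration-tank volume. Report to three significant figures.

Biomass mass balance (decay neglected): V·X = Y·Q·(S₀ − S)·θ_c, so V = 0.633 × 823 × (2210 − 7.45) × 11.4 / 2870 = 4558 m³.

V ≈ 4560 m³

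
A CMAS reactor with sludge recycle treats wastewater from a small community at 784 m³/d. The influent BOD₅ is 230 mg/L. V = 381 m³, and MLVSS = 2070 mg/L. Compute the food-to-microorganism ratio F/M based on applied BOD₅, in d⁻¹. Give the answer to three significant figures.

F/M = applied load / biomass = Q·S₀/(V·X) = 784 × 230 / (381.0 × 2070) = 0.2286 d⁻¹.

F/M ≈ 0.229 d⁻¹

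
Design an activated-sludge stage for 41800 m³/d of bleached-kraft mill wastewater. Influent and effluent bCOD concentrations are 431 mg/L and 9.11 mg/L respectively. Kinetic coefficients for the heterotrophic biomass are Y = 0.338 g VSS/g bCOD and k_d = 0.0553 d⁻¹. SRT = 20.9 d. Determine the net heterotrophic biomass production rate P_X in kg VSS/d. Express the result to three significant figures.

Correct the yield for decay: Y_obs = Y/(1 + k_d θ_c) = 0.338 / (1 + 0.0553 × 20.9) = 0.338 / 2.156 = 0.1568.
Substrate removed = Q·(S₀ − S) = 41800 m³/d × (431 − 9.11) g/m³ = 1.76×10^7 g/d = 17635 kg/d.
So the net sludge growth is P_X = 0.1568 × 17635 = 2765 kg VSS/d.

P_X ≈ 2760 kg VSS/d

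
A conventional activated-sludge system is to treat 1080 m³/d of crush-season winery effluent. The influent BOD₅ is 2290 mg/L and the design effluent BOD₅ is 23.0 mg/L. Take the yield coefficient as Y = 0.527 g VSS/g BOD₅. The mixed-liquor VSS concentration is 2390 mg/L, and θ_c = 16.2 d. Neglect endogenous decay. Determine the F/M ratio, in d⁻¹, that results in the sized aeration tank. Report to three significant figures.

Biomass mass balance (decay neglected): V·X = Y·Q·(S₀ − S)·θ_c, so V = 0.527 × 1080 × (2290 − 23.0) × 16.2 / 2390 = 8746 m³.
F/M = Q·S₀ / (V·X) = 1080 × 2290 / (8746 × 2390) = 0.1183 g BOD₅·(g VSS·d)⁻¹.

F/M ≈ 0.118 d⁻¹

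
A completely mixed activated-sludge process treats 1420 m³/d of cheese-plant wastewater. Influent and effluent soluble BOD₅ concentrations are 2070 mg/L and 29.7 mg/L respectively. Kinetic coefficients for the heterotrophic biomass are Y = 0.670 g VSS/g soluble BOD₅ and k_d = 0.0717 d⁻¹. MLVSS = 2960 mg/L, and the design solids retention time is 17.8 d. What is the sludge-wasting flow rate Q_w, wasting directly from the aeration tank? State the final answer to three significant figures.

Steady-state biomass mass balance: V·X·(1 + k_d·θ_c) = Y·Q·(S₀ − S)·θ_c, so V = 0.670 × 1420 × (2070 − 29.7) × 17.8 / [2960 × (1 + 0.0717 × 17.8)] = 3.46×10^7 / 6738 = 5128 m³.
For wasting at MLVSS concentration, Q_w = V/θ_c = 5128/17.8 = 288.1 m³/d.

Q_w ≈ 288 m³/d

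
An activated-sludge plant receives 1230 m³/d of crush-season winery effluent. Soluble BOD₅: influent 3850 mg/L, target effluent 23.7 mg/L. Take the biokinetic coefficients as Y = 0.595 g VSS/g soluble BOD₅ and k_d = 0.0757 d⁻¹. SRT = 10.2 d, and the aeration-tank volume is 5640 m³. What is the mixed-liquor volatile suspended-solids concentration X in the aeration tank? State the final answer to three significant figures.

From V·X·(1 + k_d·θ_c) = Y·Q·(S₀ − S)·θ_c: X = 0.595 × 1230 × (3850 − 23.7) × 10.2 / [5640 × (1 + 0.0757 × 10.2)] = 2858 mg/L.

X ≈ 2860 mg/L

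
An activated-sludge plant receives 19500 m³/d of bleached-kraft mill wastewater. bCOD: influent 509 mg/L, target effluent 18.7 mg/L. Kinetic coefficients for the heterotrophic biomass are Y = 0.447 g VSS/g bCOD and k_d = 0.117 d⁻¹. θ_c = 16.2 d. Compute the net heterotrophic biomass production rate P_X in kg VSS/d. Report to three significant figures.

Y_obs = Y / (1 + k_d θ_c) = 0.447 / (1 + 0.117 × 16.2) = 0.447 / 2.895 = 0.1544.
Mass of bCOD removed per day: Q(S₀ − S) = 19500 × 490.3 g/m³ = 9561 kg/d.
P_X = Y_obs · Q(S₀ − S) = 0.1544 × 9561 = 1476 kg VSS/d.

P_X ≈ 1480 kg VSS/d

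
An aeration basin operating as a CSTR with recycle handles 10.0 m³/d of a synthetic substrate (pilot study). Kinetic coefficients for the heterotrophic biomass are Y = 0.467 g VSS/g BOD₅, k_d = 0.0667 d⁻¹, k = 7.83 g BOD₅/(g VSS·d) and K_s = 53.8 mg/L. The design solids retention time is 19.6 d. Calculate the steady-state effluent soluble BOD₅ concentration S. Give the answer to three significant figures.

For a completely mixed reactor with recycle the Lawrence–McCarty relation gives S = K_s·(1 + k_d·θ_c) / [θ_c·(Y·k − k_d) − 1] = 53.8 × (1 + 0.0667 × 19.6) / [19.6 × (0.467 × 7.83 − 0.0667) − 1] = 124.1 / 69.36 = 1.790 mg/L.

S ≈ 1.79 mg/L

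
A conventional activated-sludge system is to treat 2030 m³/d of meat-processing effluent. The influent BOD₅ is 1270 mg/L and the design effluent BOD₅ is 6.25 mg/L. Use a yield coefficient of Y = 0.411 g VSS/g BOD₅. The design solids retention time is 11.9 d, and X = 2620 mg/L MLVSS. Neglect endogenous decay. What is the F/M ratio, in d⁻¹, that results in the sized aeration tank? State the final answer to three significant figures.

F/M ≈ 0.205 d⁻¹

With k_d = 0 the design equation reduces to V = Y Q (S₀−S) θ_c / X = 0.411 × 2030 × (1270 − 6.25) × 11.9 / 2620 = 4789 m³.
F/M = Q·S₀ / (V·X) = 2030 × 1270 / (4789 × 2620) = 0.2055 g BOD₅·(g VSS·d)⁻¹.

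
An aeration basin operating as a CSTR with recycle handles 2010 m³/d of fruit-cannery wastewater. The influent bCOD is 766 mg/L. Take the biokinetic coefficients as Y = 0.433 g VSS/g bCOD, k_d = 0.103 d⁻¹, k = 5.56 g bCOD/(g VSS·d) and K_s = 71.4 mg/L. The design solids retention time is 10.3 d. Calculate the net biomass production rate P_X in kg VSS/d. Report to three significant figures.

P_X ≈ 321 kg VSS/d

From the Monod/SRT balance for a CMAS, S = K_s·(1+k_d θ_c)/[θ_c·(Y k − k_d) − 1] = 71.4 × (1 + 0.103 × 10.3) / [10.3 × (0.433 × 5.56 − 0.103) − 1] = 147.1 / 22.74 = 6.472 mg/L.
The observed yield is Y_obs = Y/(1 + k_d·θ_c) = 0.433 / (1 + 0.103 × 10.3) = 0.433 / 2.061 = 0.2101 g VSS per g bCOD removed.
Q·(S₀ − S) = 2010 × (766 − 6.47) × 10⁻³ = 1527 kg/d removed.
So the net sludge growth is P_X = 0.2101 × 1527 = 320.8 kg VSS/d.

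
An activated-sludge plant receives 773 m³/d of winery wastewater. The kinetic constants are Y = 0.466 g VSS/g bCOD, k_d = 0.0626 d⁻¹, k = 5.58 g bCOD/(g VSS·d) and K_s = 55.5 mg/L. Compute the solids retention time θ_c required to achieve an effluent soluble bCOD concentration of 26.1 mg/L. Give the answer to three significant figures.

θ_c ≈ 1.30 d

From 1/θ_c = Y·k·S/(K_s + S) − k_d: Y·k·S/(K_s+S) = 0.466 × 5.58 × 26.1 / (55.5 + 26.1) = 0.8317 d⁻¹.
Then 1/θ_c = μ − k_d = 0.8317 − 0.0626 = 0.7691 d⁻¹, giving θ_c = 1.300 d.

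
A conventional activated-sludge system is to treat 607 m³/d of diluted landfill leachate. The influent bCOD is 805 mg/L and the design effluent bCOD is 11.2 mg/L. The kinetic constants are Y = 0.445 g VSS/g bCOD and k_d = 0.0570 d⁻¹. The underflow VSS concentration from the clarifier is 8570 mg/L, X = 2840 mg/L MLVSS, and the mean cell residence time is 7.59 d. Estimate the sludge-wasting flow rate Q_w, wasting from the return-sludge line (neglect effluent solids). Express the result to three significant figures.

Rearranging the biomass balance for a CMAS with decay, V = Y·Q·ΔS·θ_c / [X·(1+k_d θ_c)] = 0.445 × 607 × (805 − 11.2) × 7.59 / [2840 × (1 + 0.0570 × 7.59)] = 1.63×10^6 / 4069 = 400.0 m³.
Wasting from the return line (neglecting effluent solids): Q_w = V·X / (θ_c·X_r) = 400.0 × 2840 / (7.59 × 8570) = 17.46 m³/d.

Q_w ≈ 17.5 m³/d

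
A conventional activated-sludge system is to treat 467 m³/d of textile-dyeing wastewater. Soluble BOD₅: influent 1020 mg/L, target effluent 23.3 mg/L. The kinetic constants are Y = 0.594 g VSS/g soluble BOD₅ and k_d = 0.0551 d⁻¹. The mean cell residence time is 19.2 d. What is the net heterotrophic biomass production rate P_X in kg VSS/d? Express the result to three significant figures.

P_X ≈ 134 kg VSS/d

Y_obs = Y / (1 + k_d θ_c) = 0.594 / (1 + 0.0551 × 19.2) = 0.594 / 2.058 = 0.2886.
ΔS = 1020 − 23.3 = 996.7 mg/L, so the substrate removal rate is 467 × 996.7/1000 = 465.5 kg soluble BOD₅/d.
So the net sludge growth is P_X = 0.2886 × 465.5 = 134.4 kg VSS/d.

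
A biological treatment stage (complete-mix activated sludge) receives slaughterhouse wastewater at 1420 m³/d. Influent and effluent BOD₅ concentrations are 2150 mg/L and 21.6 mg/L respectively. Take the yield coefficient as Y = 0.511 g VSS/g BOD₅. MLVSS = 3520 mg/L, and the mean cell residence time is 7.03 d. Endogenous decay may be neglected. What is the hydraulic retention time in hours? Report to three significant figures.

τ ≈ 52.1 h

Biomass mass balance (decay neglected): V·X = Y·Q·(S₀ − S)·θ_c, so V = 0.511 × 1420 × (2150 − 21.6) × 7.03 / 3520 = 3084 m³.
HRT = V/Q = 3084 m³ / 1420 m³·d⁻¹ = 2.172 d × 24 = 52.13 h.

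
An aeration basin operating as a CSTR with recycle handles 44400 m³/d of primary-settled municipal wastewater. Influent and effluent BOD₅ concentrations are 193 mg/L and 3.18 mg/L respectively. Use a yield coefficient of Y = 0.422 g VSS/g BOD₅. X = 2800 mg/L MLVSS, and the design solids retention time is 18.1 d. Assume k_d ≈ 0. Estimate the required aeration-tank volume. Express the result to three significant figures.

With k_d = 0 the design equation reduces to V = Y Q (S₀−S) θ_c / X = 0.422 × 44400 × (193 − 3.18) × 18.1 / 2800 = 22991 m³.

V ≈ 23000 m³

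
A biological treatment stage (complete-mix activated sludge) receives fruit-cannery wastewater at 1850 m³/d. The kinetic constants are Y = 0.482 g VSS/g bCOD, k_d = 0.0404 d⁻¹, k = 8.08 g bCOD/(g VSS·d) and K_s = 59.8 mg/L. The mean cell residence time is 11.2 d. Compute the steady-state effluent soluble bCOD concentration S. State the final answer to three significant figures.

From the Monod/SRT balance for a CMAS, S = K_s·(1+k_d θ_c)/[θ_c·(Y k − k_d) − 1] = 59.8 × (1 + 0.0404 × 11.2) / [11.2 × (0.482 × 8.08 − 0.0404) − 1] = 86.86 / 42.17 = 2.060 mg/L.

S ≈ 2.06 mg/L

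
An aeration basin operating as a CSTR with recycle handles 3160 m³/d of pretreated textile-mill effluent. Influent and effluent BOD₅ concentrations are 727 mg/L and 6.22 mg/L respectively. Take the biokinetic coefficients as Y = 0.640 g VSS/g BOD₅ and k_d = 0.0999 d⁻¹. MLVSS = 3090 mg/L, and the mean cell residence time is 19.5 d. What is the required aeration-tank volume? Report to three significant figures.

V ≈ 3120 m³

Steady-state biomass mass balance: V·X·(1 + k_d·θ_c) = Y·Q·(S₀ − S)·θ_c, so V = 0.640 × 3160 × (727 − 6.22) × 19.5 / [3090 × (1 + 0.0999 × 19.5)] = 2.84×10^7 / 9109 = 3120 m³.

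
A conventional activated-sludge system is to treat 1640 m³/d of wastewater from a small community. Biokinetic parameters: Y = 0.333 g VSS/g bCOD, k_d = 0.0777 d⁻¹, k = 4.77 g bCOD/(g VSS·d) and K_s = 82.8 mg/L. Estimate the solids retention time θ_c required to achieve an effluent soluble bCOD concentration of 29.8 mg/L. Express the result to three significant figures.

From 1/θ_c = Y·k·S/(K_s + S) − k_d: Y·k·S/(K_s+S) = 0.333 × 4.77 × 29.8 / (82.8 + 29.8) = 0.4204 d⁻¹.
θ_c = 1/(μ − k_d) = 1/(0.4204 − 0.0777) = 1/0.3427 = 2.918 d.

θ_c ≈ 2.92 d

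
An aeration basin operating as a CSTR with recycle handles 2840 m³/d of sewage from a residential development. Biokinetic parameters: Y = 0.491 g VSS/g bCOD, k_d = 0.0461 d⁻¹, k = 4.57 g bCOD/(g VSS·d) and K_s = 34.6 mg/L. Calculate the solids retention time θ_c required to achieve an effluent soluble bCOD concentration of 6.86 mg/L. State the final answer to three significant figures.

From 1/θ_c = Y·k·S/(K_s + S) − k_d: Y·k·S/(K_s+S) = 0.491 × 4.57 × 6.86 / (34.6 + 6.86) = 0.3713 d⁻¹.
1/θ_c = 0.3713 − 0.0461 = 0.3252 d⁻¹, so θ_c = 3.075 d.

θ_c ≈ 3.08 d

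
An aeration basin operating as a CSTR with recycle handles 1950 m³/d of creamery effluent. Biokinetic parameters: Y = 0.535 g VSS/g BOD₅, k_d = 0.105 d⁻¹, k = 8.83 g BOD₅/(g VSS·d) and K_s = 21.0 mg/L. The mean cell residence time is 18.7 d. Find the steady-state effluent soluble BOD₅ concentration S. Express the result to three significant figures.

Effluent substrate depends only on kinetics and SRT: S = K_s(1 + k_d θ_c) / [θ_c(Yk − k_d) − 1] = 21.0 × (1 + 0.105 × 18.7) / [18.7 × (0.535 × 8.83 − 0.105) − 1] = 62.23 / 85.38 = 0.7289 mg/L.

S ≈ 0.729 mg/L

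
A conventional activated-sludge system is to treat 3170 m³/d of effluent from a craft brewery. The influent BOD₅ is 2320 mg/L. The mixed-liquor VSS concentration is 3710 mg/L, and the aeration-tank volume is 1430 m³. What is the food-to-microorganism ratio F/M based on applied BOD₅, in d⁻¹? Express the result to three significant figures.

F/M = Q·S₀ / (V·X) = 3170 × 2320 / (1430 × 3710) = 1.386 g BOD₅·(g VSS·d)⁻¹.

F/M ≈ 1.39 d⁻¹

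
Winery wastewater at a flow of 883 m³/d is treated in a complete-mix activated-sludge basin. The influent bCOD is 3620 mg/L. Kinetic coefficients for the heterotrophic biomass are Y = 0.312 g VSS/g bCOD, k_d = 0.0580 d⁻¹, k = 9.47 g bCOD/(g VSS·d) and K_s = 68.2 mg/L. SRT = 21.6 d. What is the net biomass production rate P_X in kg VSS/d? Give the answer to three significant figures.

From the Monod/SRT balance for a CMAS, S = K_s·(1+k_d θ_c)/[θ_c·(Y k − k_d) − 1] = 68.2 × (1 + 0.0580 × 21.6) / [21.6 × (0.312 × 9.47 − 0.0580) − 1] = 153.6 / 61.57 = 2.495 mg/L.
The observed yield is Y_obs = Y/(1 + k_d·θ_c) = 0.312 / (1 + 0.0580 × 21.6) = 0.312 / 2.253 = 0.1385 g VSS per g bCOD removed.
Mass of bCOD removed per day: Q(S₀ − S) = 883 × 3618 g/m³ = 3194 kg/d.
P_X = Y_obs · Q(S₀ − S) = 0.1385 × 3194 = 442.4 kg VSS/d.

P_X ≈ 442 kg VSS/d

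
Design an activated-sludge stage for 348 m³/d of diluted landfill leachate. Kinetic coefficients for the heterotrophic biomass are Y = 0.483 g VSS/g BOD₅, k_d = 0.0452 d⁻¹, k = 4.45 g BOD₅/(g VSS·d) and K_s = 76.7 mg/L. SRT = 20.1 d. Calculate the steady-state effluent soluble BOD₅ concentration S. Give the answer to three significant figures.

From the Monod/SRT balance for a CMAS, S = K_s·(1+k_d θ_c)/[θ_c·(Y k − k_d) − 1] = 76.7 × (1 + 0.0452 × 20.1) / [20.1 × (0.483 × 4.45 − 0.0452) − 1] = 146.4 / 41.29 = 3.545 mg/L.

S ≈ 3.54 mg/L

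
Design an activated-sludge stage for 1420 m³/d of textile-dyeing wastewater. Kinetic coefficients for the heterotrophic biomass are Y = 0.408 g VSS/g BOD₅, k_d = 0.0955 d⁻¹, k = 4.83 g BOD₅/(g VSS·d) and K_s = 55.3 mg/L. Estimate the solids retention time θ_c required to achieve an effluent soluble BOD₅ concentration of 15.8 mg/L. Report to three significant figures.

θ_c ≈ 2.92 d

From 1/θ_c = Y·k·S/(K_s + S) − k_d: Y·k·S/(K_s+S) = 0.408 × 4.83 × 15.8 / (55.3 + 15.8) = 0.4379 d⁻¹.
Then 1/θ_c = μ − k_d = 0.4379 − 0.0955 = 0.3424 d⁻¹, giving θ_c = 2.920 d.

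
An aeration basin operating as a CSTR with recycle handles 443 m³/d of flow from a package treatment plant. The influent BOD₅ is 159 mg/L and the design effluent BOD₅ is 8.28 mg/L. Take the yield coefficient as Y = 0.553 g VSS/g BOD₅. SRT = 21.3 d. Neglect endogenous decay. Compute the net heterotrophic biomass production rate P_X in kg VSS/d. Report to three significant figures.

Since k_d ≈ 0, Y_obs = Y = 0.553 g VSS/g BOD₅.
Q·(S₀ − S) = 443 × (159 − 8.28) × 10⁻³ = 66.77 kg/d removed.
So the net sludge growth is P_X = 0.5530 × 66.77 = 36.92 kg VSS/d.

P_X ≈ 36.9 kg VSS/d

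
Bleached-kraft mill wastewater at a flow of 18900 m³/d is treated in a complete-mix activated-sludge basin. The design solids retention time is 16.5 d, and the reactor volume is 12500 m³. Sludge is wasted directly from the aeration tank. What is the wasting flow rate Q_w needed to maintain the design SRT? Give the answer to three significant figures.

Q_w ≈ 758 m³/d

With mixed-liquor wasting, θ_c = V/Q_w, so Q_w = V/θ_c = 12500/16.5 = 757.6 m³/d.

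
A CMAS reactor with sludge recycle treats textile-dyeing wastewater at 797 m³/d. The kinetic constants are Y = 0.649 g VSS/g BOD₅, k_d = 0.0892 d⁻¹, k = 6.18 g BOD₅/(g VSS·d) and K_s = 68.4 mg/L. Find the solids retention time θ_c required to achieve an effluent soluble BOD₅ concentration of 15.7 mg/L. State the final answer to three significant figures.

At the target effluent, Y k S/(K_s+S) = 0.649×6.18×15.7/84.10 = 0.7487 d⁻¹.
θ_c = 1/(μ − k_d) = 1/(0.7487 − 0.0892) = 1/0.6595 = 1.516 d.

θ_c ≈ 1.52 d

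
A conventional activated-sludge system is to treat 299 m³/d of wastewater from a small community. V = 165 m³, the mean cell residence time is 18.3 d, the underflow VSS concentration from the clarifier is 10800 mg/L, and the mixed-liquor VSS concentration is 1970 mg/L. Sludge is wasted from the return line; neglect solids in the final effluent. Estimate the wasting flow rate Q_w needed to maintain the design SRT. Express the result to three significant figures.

θ_c = V·X/(Q_w·X_r) when wasting from the recycle, so Q_w = V·X/(θ_c·X_r) = 165.0 × 1970 / (18.3 × 10800) = 1.645 m³/d.

Q_w ≈ 1.64 m³/d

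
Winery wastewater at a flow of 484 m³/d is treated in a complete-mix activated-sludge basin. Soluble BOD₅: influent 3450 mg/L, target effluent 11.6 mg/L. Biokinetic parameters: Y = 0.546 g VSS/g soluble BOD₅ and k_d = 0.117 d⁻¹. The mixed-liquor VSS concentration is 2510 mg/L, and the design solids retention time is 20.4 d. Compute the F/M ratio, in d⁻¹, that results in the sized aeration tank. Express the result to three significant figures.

From the SRT design equation V = Y Q (S₀−S) θ_c / [X (1 + k_d θ_c)] = 0.546 × 484 × (3450 − 11.6) × 20.4 / [2510 × (1 + 0.117 × 20.4)] = 1.85×10^7 / 8501 = 2181 m³.
F/M = Q·S₀ / (V·X) = 484 × 3450 / (2181 × 2510) = 0.3051 g soluble BOD₅·(g VSS·d)⁻¹.

F/M ≈ 0.305 d⁻¹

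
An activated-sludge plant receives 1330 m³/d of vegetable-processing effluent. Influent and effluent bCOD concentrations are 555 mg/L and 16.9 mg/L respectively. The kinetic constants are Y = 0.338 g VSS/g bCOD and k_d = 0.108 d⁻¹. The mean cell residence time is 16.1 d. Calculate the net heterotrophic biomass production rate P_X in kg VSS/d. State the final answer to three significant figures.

P_X ≈ 88.3 kg VSS/d

Observed yield with endogenous decay: Y_obs = Y / (1 + k_d·θ_c) = 0.338 / (1 + 0.108 × 16.1) = 0.338 / 2.739 = 0.1234 g VSS/g bCOD.
Q·(S₀ − S) = 1330 × (555 − 16.9) × 10⁻³ = 715.7 kg/d removed.
Net biomass production P_X = Y_obs × Q·(S₀ − S) = 0.1234 × 715.7 = 88.32 kg VSS/d.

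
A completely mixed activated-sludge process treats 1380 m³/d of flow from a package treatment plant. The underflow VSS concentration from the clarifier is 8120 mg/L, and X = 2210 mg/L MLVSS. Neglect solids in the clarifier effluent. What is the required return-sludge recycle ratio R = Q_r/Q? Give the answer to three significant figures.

R = Q_r/Q = X/(X_r − X) = 2210 / (8120 − 2210) = 0.3739.

R ≈ 0.374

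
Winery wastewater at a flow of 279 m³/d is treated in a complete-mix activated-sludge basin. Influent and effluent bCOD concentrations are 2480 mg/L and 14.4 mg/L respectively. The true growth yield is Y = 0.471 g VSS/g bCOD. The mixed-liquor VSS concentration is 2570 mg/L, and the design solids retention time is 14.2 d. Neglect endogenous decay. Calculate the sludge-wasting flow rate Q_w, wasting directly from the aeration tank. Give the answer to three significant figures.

Q_w ≈ 126 m³/d

V·X = Y·Q·ΔS·θ_c gives V = 0.471 × 279 × (2480 − 14.4) × 14.2 / 2570 = 1790 m³.
Wasting from the aeration tank: Q_w = V / θ_c = 1790 / 14.2 = 126.1 m³/d.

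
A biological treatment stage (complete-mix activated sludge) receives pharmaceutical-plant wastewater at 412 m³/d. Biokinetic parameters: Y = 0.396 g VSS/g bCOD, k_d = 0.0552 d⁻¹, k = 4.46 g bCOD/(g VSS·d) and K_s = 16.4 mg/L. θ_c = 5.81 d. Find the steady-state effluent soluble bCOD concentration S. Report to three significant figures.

S ≈ 2.42 mg/L

From the Monod/SRT balance for a CMAS, S = K_s·(1+k_d θ_c)/[θ_c·(Y k − k_d) − 1] = 16.4 × (1 + 0.0552 × 5.81) / [5.81 × (0.396 × 4.46 − 0.0552) − 1] = 21.66 / 8.941 = 2.423 mg/L.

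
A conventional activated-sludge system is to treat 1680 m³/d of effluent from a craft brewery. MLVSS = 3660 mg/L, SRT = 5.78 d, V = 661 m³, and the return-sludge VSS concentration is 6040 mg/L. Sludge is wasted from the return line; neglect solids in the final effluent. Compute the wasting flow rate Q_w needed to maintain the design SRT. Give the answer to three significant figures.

Q_w ≈ 69.3 m³/d

θ_c = V·X/(Q_w·X_r) when wasting from the recycle, so Q_w = V·X/(θ_c·X_r) = 661.0 × 3660 / (5.78 × 6040) = 69.30 m³/d.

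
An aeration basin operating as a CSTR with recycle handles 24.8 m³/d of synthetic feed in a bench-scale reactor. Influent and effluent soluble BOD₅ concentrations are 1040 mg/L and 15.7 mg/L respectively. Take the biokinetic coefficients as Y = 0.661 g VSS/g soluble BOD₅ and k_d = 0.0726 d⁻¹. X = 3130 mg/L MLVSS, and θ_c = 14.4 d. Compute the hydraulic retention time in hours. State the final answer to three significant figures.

τ ≈ 36.5 h

Steady-state biomass mass balance: V·X·(1 + k_d·θ_c) = Y·Q·(S₀ − S)·θ_c, so V = 0.661 × 24.8 × (1040 − 15.7) × 14.4 / [3130 × (1 + 0.0726 × 14.4)] = 2.42×10^5 / 6402 = 37.77 m³.
τ = V/Q = 37.77/24.8 = 1.523 d, or 36.55 h.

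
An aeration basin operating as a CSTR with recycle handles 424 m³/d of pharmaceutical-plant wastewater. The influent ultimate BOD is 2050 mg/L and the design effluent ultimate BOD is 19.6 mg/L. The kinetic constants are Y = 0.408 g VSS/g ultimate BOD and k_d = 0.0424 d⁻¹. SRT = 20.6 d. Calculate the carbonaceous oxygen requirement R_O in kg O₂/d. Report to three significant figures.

R_O ≈ 595 kg O₂/d

Observed yield with endogenous decay: Y_obs = Y / (1 + k_d·θ_c) = 0.408 / (1 + 0.0424 × 20.6) = 0.408 / 1.873 = 0.2178 g VSS/g ultimate BOD.
Q·(S₀ − S) = 424 × (2050 − 19.6) × 10⁻³ = 860.9 kg/d removed.
Net sludge production P_X = 0.2178 × 860.9 = 187.5 kg VSS/d.
Carbonaceous O₂ demand = substrate oxidised − cell-mass equivalent = 860.9 − 1.42 × 187.5 = 594.7 kg O₂/d.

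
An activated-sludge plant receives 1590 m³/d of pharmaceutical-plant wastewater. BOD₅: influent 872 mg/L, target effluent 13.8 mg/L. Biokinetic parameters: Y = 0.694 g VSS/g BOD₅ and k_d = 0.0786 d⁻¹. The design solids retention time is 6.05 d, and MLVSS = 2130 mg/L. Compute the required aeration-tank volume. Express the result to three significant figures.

Steady-state biomass mass balance: V·X·(1 + k_d·θ_c) = Y·Q·(S₀ − S)·θ_c, so V = 0.694 × 1590 × (872 − 13.8) × 6.05 / [2130 × (1 + 0.0786 × 6.05)] = 5.73×10^6 / 3143 = 1823 m³.

V ≈ 1820 m³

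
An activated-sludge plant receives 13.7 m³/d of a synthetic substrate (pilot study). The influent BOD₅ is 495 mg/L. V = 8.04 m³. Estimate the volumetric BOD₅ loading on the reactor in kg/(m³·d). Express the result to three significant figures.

L_v ≈ 0.843 kg BOD₅/(m³·d)

L_v = Q S₀ / V = 13.7 × 495 × 10⁻³ / 8.040 = 0.8435 kg/(m³·d).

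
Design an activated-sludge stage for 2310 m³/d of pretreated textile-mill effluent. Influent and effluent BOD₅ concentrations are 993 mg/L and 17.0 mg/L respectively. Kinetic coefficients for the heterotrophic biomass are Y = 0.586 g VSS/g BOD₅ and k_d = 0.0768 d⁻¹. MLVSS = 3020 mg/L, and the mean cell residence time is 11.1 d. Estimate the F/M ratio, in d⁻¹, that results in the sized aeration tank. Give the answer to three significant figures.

F/M ≈ 0.290 d⁻¹

Rearranging the biomass balance for a CMAS with decay, V = Y·Q·ΔS·θ_c / [X·(1+k_d θ_c)] = 0.586 × 2310 × (993 − 17.0) × 11.1 / [3020 × (1 + 0.0768 × 11.1)] = 1.47×10^7 / 5594 = 2621 m³.
F/M = Q·S₀ / (V·X) = 2310 × 993 / (2621 × 3020) = 0.2898 g BOD₅·(g VSS·d)⁻¹.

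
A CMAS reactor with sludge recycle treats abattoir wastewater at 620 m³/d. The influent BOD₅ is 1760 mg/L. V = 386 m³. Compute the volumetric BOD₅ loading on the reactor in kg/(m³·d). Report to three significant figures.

Applied BOD₅ load per unit volume = Q·S₀/V = (620 × 1760/1000)/386.0 = 2.827 kg BOD₅·m⁻³·d⁻¹.

L_v ≈ 2.83 kg BOD₅/(m³·d)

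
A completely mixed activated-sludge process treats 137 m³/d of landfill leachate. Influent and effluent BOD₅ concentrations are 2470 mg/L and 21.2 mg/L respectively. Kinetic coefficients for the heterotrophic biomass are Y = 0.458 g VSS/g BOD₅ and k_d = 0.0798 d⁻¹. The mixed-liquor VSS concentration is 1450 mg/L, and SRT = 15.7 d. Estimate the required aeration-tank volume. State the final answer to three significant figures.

V ≈ 738 m³

From the SRT design equation V = Y Q (S₀−S) θ_c / [X (1 + k_d θ_c)] = 0.458 × 137 × (2470 − 21.2) × 15.7 / [1450 × (1 + 0.0798 × 15.7)] = 2.41×10^6 / 3267 = 738.5 m³.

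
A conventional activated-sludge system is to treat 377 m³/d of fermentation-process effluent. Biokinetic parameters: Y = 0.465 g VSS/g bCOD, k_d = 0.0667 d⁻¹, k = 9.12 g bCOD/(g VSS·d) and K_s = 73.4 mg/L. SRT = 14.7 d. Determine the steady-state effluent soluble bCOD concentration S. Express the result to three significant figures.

S ≈ 2.41 mg/L

Effluent substrate depends only on kinetics and SRT: S = K_s(1 + k_d θ_c) / [θ_c(Yk − k_d) − 1] = 73.4 × (1 + 0.0667 × 14.7) / [14.7 × (0.465 × 9.12 − 0.0667) − 1] = 145.4 / 60.36 = 2.408 mg/L.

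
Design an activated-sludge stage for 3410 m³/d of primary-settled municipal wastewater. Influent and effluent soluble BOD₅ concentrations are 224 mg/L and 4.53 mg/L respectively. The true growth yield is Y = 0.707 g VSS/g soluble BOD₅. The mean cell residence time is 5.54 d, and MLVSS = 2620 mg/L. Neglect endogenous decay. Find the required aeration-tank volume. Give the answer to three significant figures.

V·X = Y·Q·ΔS·θ_c gives V = 0.707 × 3410 × (224 − 4.53) × 5.54 / 2620 = 1119 m³.

V ≈ 1120 m³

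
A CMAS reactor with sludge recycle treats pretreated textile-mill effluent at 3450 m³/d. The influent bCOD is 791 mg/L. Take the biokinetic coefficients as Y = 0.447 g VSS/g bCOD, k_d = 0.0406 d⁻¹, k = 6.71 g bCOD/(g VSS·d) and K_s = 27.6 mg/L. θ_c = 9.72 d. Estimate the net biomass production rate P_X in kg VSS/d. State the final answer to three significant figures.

Effluent substrate depends only on kinetics and SRT: S = K_s(1 + k_d θ_c) / [θ_c(Yk − k_d) − 1] = 27.6 × (1 + 0.0406 × 9.72) / [9.72 × (0.447 × 6.71 − 0.0406) − 1] = 38.49 / 27.76 = 1.387 mg/L.
Correct the yield for decay: Y_obs = Y/(1 + k_d θ_c) = 0.447 / (1 + 0.0406 × 9.72) = 0.447 / 1.395 = 0.3205.
Substrate removed = Q·(S₀ − S) = 3450 m³/d × (791 − 1.39) g/m³ = 2.72×10^6 g/d = 2724 kg/d.
P_X = Y_obs · Q(S₀ − S) = 0.3205 × 2724 = 873.1 kg VSS/d.

P_X ≈ 873 kg VSS/d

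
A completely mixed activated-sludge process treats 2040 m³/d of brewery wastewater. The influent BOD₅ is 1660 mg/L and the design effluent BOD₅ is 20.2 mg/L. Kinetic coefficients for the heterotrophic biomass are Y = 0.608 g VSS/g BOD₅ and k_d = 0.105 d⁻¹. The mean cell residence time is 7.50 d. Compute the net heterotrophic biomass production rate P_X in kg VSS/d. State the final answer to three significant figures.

Y_obs = Y / (1 + k_d θ_c) = 0.608 / (1 + 0.105 × 7.50) = 0.608 / 1.788 = 0.3401.
Q·(S₀ − S) = 2040 × (1660 − 20.2) × 10⁻³ = 3345 kg/d removed.
Net biomass production P_X = Y_obs × Q·(S₀ − S) = 0.3401 × 3345 = 1138 kg VSS/d.

P_X ≈ 1140 kg VSS/d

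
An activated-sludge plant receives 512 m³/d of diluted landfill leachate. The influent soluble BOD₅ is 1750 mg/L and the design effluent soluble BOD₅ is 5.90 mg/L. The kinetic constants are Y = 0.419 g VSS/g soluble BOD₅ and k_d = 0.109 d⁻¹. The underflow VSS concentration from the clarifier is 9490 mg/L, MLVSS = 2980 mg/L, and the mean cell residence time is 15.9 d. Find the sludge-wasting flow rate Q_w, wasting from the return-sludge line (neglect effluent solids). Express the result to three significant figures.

Q_w ≈ 14.4 m³/d

Steady-state biomass mass balance: V·X·(1 + k_d·θ_c) = Y·Q·(S₀ − S)·θ_c, so V = 0.419 × 512 × (1750 − 5.90) × 15.9 / [2980 × (1 + 0.109 × 15.9)] = 5.95×10^6 / 8145 = 730.4 m³.
θ_c = V·X/(Q_w·X_r) when wasting from the recycle, so Q_w = V·X/(θ_c·X_r) = 730.4 × 2980 / (15.9 × 9490) = 14.43 m³/d.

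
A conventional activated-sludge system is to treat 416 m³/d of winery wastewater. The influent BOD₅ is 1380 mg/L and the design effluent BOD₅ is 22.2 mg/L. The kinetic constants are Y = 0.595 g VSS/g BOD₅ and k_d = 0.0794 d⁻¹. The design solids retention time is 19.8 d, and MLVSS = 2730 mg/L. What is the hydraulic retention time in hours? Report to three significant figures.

τ ≈ 54.7 h

Rearranging the biomass balance for a CMAS with decay, V = Y·Q·ΔS·θ_c / [X·(1+k_d θ_c)] = 0.595 × 416 × (1380 − 22.2) × 19.8 / [2730 × (1 + 0.0794 × 19.8)] = 6.65×10^6 / 7022 = 947.7 m³.
Hydraulic retention time τ = V/Q = 947.7 / 416 = 2.278 d = 54.67 h.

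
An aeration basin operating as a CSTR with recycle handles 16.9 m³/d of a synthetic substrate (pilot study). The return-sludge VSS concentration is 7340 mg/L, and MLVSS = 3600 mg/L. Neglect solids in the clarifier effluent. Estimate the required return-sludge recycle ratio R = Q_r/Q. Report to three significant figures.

R ≈ 0.963

Solids balance on the clarifier gives (1+R)X = R·X_r, so R = X/(X_r − X) = 3600 / (7340 − 3600) = 0.9626.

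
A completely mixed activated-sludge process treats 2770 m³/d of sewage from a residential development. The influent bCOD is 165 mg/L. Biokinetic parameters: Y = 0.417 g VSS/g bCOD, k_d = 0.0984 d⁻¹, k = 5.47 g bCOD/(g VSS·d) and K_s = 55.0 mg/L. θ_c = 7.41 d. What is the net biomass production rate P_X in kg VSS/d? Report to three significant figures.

P_X ≈ 106 kg VSS/d

For a completely mixed reactor with recycle the Lawrence–McCarty relation gives S = K_s·(1 + k_d·θ_c) / [θ_c·(Y·k − k_d) − 1] = 55.0 × (1 + 0.0984 × 7.41) / [7.41 × (0.417 × 5.47 − 0.0984) − 1] = 95.10 / 15.17 = 6.268 mg/L.
The observed yield is Y_obs = Y/(1 + k_d·θ_c) = 0.417 / (1 + 0.0984 × 7.41) = 0.417 / 1.729 = 0.2412 g VSS per g bCOD removed.
Substrate removed = Q·(S₀ − S) = 2770 m³/d × (165 − 6.27) g/m³ = 4.4×10^5 g/d = 439.7 kg/d.
Net biomass production P_X = Y_obs × Q·(S₀ − S) = 0.2412 × 439.7 = 106.0 kg VSS/d.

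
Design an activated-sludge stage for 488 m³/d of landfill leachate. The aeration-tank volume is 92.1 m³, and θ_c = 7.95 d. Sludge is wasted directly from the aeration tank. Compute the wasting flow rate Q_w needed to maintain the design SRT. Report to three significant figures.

Q_w ≈ 11.6 m³/d

For wasting at MLVSS concentration, Q_w = V/θ_c = 92.10/7.95 = 11.58 m³/d.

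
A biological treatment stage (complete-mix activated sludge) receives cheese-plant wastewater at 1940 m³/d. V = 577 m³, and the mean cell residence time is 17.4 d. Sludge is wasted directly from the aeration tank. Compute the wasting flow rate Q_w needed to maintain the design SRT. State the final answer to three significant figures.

Q_w ≈ 33.2 m³/d

Wasting from the aeration tank: Q_w = V / θ_c = 577.0 / 17.4 = 33.16 m³/d.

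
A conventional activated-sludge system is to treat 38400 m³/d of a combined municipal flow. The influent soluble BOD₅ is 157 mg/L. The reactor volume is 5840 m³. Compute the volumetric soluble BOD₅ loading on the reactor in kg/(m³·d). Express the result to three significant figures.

Volumetric loading L_v = Q·S₀ / V = 38400 × 157 g/m³ / 5840 m³ = 1032 g/(m³·d) = 1.032 kg soluble BOD₅/(m³·d).

L_v ≈ 1.03 kg soluble BOD₅/(m³·d)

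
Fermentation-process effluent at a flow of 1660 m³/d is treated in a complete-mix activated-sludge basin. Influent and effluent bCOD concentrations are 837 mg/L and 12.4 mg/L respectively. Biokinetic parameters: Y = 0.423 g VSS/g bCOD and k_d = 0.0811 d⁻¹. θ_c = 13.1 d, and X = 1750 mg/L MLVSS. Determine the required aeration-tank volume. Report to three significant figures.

Rearranging the biomass balance for a CMAS with decay, V = Y·Q·ΔS·θ_c / [X·(1+k_d θ_c)] = 0.423 × 1660 × (837 − 12.4) × 13.1 / [1750 × (1 + 0.0811 × 13.1)] = 7.59×10^6 / 3609 = 2102 m³.

V ≈ 2100 m³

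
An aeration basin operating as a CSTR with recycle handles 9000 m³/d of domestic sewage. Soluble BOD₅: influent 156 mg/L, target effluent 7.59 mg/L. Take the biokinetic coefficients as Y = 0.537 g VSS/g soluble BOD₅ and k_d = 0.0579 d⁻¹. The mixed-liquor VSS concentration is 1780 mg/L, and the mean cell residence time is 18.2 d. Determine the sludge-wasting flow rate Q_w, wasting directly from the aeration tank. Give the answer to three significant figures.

Steady-state biomass mass balance: V·X·(1 + k_d·θ_c) = Y·Q·(S₀ − S)·θ_c, so V = 0.537 × 9000 × (156 − 7.59) × 18.2 / [1780 × (1 + 0.0579 × 18.2)] = 1.31×10^7 / 3656 = 3571 m³.
Wasting from the aeration tank: Q_w = V / θ_c = 3571 / 18.2 = 196.2 m³/d.

Q_w ≈ 196 m³/d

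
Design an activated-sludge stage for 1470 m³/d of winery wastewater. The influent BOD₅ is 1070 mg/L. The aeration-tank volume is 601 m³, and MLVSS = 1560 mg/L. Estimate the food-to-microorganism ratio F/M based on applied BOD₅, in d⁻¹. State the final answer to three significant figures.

F/M = Q·S₀ / (V·X) = 1470 × 1070 / (601.0 × 1560) = 1.678 g BOD₅·(g VSS·d)⁻¹.

F/M ≈ 1.68 d⁻¹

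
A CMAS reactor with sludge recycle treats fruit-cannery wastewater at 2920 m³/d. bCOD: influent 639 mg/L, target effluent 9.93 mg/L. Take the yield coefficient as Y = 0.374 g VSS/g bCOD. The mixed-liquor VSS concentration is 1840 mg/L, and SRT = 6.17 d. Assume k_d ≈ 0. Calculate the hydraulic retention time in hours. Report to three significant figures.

τ ≈ 18.9 h

With k_d = 0 the design equation reduces to V = Y Q (S₀−S) θ_c / X = 0.374 × 2920 × (639 − 9.93) × 6.17 / 1840 = 2304 m³.
Hydraulic retention time τ = V/Q = 2304 / 2920 = 0.7889 d = 18.93 h.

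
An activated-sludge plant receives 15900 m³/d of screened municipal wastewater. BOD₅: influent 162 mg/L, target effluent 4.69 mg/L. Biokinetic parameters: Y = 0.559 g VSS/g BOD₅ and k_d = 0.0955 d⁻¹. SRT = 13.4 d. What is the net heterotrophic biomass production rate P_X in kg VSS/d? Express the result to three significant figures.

The observed yield is Y_obs = Y/(1 + k_d·θ_c) = 0.559 / (1 + 0.0955 × 13.4) = 0.559 / 2.280 = 0.2452 g VSS per g BOD₅ removed.
Mass of BOD₅ removed per day: Q(S₀ − S) = 15900 × 157.3 g/m³ = 2501 kg/d.
Biomass produced: P_X = Y_obs·Q·ΔS = 0.2452 × 2501 ≈ 613.3 kg VSS/d.

P_X ≈ 613 kg VSS/d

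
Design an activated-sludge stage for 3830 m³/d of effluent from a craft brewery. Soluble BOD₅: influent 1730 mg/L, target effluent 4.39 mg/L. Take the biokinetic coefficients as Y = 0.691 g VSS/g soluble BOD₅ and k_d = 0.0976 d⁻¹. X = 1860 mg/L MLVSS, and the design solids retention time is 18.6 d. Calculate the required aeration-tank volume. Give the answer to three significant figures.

From the SRT design equation V = Y Q (S₀−S) θ_c / [X (1 + k_d θ_c)] = 0.691 × 3830 × (1730 − 4.39) × 18.6 / [1860 × (1 + 0.0976 × 18.6)] = 8.49×10^7 / 5237 = 16221 m³.

V ≈ 16200 m³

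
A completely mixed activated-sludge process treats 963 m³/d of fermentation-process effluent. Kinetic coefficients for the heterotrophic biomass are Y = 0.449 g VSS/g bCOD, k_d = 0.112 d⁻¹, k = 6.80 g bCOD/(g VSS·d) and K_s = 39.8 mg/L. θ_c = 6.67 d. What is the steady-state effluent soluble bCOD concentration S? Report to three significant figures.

S ≈ 3.73 mg/L

Effluent substrate depends only on kinetics and SRT: S = K_s(1 + k_d θ_c) / [θ_c(Yk − k_d) − 1] = 39.8 × (1 + 0.112 × 6.67) / [6.67 × (0.449 × 6.80 − 0.112) − 1] = 69.53 / 18.62 = 3.735 mg/L.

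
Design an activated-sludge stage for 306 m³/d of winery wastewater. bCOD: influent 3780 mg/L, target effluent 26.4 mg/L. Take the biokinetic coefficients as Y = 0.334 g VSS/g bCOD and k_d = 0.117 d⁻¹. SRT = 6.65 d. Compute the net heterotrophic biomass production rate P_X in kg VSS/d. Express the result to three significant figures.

P_X ≈ 216 kg VSS/d

Observed yield with endogenous decay: Y_obs = Y / (1 + k_d·θ_c) = 0.334 / (1 + 0.117 × 6.65) = 0.334 / 1.778 = 0.1878 g VSS/g bCOD.
Mass of bCOD removed per day: Q(S₀ − S) = 306 × 3754 g/m³ = 1149 kg/d.
P_X = Y_obs · Q(S₀ − S) = 0.1878 × 1149 = 215.8 kg VSS/d.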